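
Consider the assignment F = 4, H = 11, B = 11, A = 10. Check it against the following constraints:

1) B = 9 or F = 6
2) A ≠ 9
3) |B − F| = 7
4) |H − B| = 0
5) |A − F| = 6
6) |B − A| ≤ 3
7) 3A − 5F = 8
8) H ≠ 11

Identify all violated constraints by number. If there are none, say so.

1) B = 11 ≠ 9 and F = 4 ≠ 6; both disjuncts false — violated.
2) A = 10, and 10 ≠ 9 — OK.
3) |11 − 4| = 7 — OK.
4) |11 − 11| = 0 — OK.
5) |10 − 4| = 6 — OK.
6) |11 − 10| = 1; 1 ≤ 3 — OK.
7) 3A − 5F = 3(10) − 5(4) = 10, not 8 — violated.
8) H = 11, but 11 is required to differ — violated.

The assignment fails constraints 1, 7, and 8.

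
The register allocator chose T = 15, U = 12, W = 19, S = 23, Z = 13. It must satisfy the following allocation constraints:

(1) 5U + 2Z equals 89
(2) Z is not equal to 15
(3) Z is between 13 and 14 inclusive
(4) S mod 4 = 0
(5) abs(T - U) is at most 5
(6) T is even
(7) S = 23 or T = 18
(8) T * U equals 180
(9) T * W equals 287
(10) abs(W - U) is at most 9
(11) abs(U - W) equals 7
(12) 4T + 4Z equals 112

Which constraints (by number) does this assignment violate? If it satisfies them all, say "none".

Violated: 1, 4, 6, 9.

(1) 5U + 2Z = 5(12) + 2(13) = 86, not 89 — violated.
(2) Z = 13, and 13 ≠ 15 — OK.
(3) Z = 13 lies in [13, 14] — OK.
(4) 23 mod 4 = 3, not 0 — violated.
(5) abs(15 - 12) = 3; 3 ≤ 5 — OK.
(6) T = 15 is odd — violated.
(7) S = 23 = 23 (first disjunct) — OK.
(8) T * U = 15 * 12 = 180 — OK.
(9) T * W = 15 * 19 = 285, not 287 — violated.
(10) abs(19 - 12) = 7; 7 ≤ 9 — OK.
(11) abs(12 - 19) = 7 — OK.
(12) 4T + 4Z = 4(15) + 4(13) = 112 — OK.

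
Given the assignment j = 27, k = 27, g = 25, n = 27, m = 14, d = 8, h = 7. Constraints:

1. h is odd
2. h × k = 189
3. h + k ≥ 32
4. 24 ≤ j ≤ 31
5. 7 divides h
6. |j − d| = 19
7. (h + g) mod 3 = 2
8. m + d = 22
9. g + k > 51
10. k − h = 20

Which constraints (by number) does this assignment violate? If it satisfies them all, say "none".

Yes — all constraints hold.

1. h = 7 is odd  holds
2. h × k = 7 × 27 = 189  holds
3. h + k = 7 + 27 = 34; 34 ≥ 32  holds
4. j = 27 lies in [24, 31]  holds
5. 7 / 7 = 1, so 7 divides 7  holds
6. |27 − 8| = 19  holds
7. h + g = 32; 32 mod 3 = 2  holds
8. m + d = 14 + 8 = 22  holds
9. g + k = 25 + 27 = 52; 52 > 51  holds
10. k − h = 27 − 7 = 20  holds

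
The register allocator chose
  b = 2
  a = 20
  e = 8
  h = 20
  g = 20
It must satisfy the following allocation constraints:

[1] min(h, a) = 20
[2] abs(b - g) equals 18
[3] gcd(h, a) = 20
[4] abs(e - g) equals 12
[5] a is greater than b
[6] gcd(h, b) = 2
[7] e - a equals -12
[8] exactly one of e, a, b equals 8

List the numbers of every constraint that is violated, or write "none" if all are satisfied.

All constraints are satisfied.

[1] min(20, 20) = 20  yes
[2] abs(2 - 20) = 18  yes
[3] gcd(20, 20) = 20  yes
[4] abs(8 - 20) = 12  yes
[5] a = 20, b = 2; 20 > 2  yes
[6] gcd(20, 2) = 2  yes
[7] e - a = 8 - 20 = -12  yes
[8] e=8, a=20, b=2; 1 of them equals 8  yes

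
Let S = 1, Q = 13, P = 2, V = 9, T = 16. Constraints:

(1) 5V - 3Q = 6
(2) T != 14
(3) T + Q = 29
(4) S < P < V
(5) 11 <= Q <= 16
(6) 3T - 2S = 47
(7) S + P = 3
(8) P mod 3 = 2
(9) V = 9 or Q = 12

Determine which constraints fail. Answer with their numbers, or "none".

(1) 5V - 3Q = 5(9) - 3(13) = 6  OK
(2) T = 16, and 16 ≠ 14  OK
(3) T + Q = 16 + 13 = 29  OK
(4) values 1 < 2 < 9  OK
(5) Q = 13 lies in [11, 16]  OK
(6) 3T - 2S = 3(16) - 2(1) = 46, not 47  FAIL
(7) S + P = 1 + 2 = 3  OK
(8) 2 mod 3 = 2  OK
(9) V = 9 = 9 (first disjunct)  OK

Constraint 6 is violated.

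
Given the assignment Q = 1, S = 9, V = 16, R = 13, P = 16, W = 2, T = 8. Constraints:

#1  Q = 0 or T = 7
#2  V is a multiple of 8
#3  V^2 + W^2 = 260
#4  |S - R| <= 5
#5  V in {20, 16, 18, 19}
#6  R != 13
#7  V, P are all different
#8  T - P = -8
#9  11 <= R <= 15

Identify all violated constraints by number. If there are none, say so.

#1 Q = 1 ≠ 0 and T = 8 ≠ 7; both disjuncts false — violated.
#2 16 / 8 = 2, so 8 divides 16 — satisfied.
#3 V^2 + W^2 = 16^2 + 2^2 = 256 + 4 = 260 — satisfied.
#4 |9 - 13| = 4; 4 ≤ 5 — satisfied.
#5 V = 16 is in {20, 16, 18, 19} — satisfied.
#6 R = 13, but 13 is required to differ — violated.
#7 V = P = 16, not all different — violated.
#8 T - P = 8 - 16 = -8 — satisfied.
#9 R = 13 lies in [11, 15] — satisfied.

The assignment fails constraints 1, 6, 7.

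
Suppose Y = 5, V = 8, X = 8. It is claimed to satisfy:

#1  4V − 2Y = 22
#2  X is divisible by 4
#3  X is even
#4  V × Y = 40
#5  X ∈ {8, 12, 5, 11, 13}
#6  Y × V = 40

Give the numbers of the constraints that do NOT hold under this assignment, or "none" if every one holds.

All constraints are satisfied.

#1 4V − 2Y = 4(8) − 2(5) = 22 — satisfied.
#2 8 / 4 = 2, so 4 divides 8 — satisfied.
#3 X = 8 is even — satisfied.
#4 V × Y = 8 × 5 = 40 — satisfied.
#5 X = 8 is in {8, 12, 5, 11, 13} — satisfied.
#6 Y × V = 5 × 8 = 40 — satisfied.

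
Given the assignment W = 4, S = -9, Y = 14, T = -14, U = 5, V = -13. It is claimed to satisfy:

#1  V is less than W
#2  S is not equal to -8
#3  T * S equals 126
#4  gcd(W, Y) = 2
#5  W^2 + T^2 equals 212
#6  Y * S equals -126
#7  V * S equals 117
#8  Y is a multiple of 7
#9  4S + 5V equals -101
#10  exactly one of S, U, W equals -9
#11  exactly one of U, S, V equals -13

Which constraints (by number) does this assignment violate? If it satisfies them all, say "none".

#1 V = -13, W = 4; -13 < 4  true
#2 S = -9, and -9 ≠ -8  true
#3 T * S = -14 * (-9) = 126  true
#4 gcd(4, 14) = 2  true
#5 W^2 + T^2 = 4^2 + (-14)^2 = 16 + 196 = 212  true
#6 Y * S = 14 * (-9) = -126  true
#7 V * S = -13 * (-9) = 117  true
#8 14 / 7 = 2, so 7 divides 14  true
#9 4S + 5V = 4(-9) + 5(-13) = -101  true
#10 S=-9, U=5, W=4; 1 of them equals -9  true
#11 U=5, S=-9, V=-13; 1 of them equals -13  true

All constraints are satisfied.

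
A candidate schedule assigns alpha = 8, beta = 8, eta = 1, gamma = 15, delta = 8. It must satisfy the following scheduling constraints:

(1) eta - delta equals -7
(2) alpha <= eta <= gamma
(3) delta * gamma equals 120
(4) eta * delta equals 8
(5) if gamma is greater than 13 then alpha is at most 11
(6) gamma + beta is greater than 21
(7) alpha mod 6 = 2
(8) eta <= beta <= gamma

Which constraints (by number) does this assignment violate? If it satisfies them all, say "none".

(1) eta - delta = 1 - 8 = -7  holds
(2) values 8, 1, 15; alpha = 8 is not <= eta = 1  fails
(3) delta * gamma = 8 * 15 = 120  holds
(4) eta * delta = 1 * 8 = 8  holds
(5) gamma = 15 > 13, so we need alpha ≤ 11; alpha = 8 ≤ 11  holds
(6) gamma + beta = 15 + 8 = 23; 23 > 21  holds
(7) 8 mod 6 = 2  holds
(8) values 1 <= 8 <= 15  holds

Constraint 2 is violated.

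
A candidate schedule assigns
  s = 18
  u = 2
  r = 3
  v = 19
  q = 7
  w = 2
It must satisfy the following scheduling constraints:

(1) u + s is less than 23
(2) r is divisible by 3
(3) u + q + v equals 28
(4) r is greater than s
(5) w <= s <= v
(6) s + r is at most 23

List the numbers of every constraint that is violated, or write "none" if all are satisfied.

No — constraint 4 is not satisfied.

(1) u + s = 2 + 18 = 20; 20 < 23 — holds.
(2) 3 / 3 = 1, so 3 divides 3 — holds.
(3) u + q + v = 2 + 7 + 19 = 28 — holds.
(4) r = 3, s = 18; 3 ≤ 18 (want >) — does not hold.
(5) values 2 <= 18 <= 19 — holds.
(6) s + r = 18 + 3 = 21; 21 ≤ 23 — holds.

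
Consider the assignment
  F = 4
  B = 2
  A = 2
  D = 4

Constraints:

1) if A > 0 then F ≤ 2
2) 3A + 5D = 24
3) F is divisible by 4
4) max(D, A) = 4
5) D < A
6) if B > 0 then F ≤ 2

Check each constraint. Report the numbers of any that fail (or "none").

Violated: 1, 2, 5, and 6.

1) A = 2 > 0, so we need F ≤ 2; but F = 4 > 2  no
2) 3A + 5D = 3(2) + 5(4) = 26, not 24  no
3) 4 / 4 = 1, so 4 divides 4  yes
4) max(4, 2) = 4  yes
5) D = 4, A = 2; 4 ≥ 2 (want <)  no
6) B = 2 > 0, so we need F ≤ 2; but F = 4 > 2  no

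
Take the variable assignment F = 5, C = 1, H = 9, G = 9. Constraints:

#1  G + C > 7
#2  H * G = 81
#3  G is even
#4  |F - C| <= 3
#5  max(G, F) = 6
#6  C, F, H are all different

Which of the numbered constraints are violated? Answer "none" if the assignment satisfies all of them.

The assignment fails constraints 3, 4, 5.

#1 G + C = 9 + 1 = 10; 10 > 7 — OK.
#2 H * G = 9 * 9 = 81 — OK.
#3 G = 9 is odd — violated.
#4 |5 - 1| = 4; 4 > 3, exceeds bound 3 — violated.
#5 max(9, 5) = 9, not 6 — violated.
#6 values 1, 5, 9 are pairwise distinct — OK.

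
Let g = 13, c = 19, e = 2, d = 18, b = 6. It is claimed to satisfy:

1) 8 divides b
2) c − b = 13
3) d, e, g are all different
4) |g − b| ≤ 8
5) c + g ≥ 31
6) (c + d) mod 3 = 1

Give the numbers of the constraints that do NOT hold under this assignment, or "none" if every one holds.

Violated: 1.

1) 6 = 8×0 + 6, so 8 does not divide 6  ✗
2) c − b = 19 − 6 = 13  ✓
3) values 18, 2, 13 are pairwise distinct  ✓
4) |13 − 6| = 7; 7 ≤ 8  ✓
5) c + g = 19 + 13 = 32; 32 ≥ 31  ✓
6) c + d = 37; 37 mod 3 = 1  ✓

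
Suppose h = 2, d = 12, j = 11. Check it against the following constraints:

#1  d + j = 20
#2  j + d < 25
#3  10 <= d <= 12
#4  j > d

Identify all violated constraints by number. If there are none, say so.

Constraints 1 and 4 are violated.

#1 d + j = 12 + 11 = 23, not 20  ✗
#2 j + d = 11 + 12 = 23; 23 < 25  ✓
#3 d = 12 lies in [10, 12]  ✓
#4 j = 11, d = 12; 11 ≤ 12 (want >)  ✗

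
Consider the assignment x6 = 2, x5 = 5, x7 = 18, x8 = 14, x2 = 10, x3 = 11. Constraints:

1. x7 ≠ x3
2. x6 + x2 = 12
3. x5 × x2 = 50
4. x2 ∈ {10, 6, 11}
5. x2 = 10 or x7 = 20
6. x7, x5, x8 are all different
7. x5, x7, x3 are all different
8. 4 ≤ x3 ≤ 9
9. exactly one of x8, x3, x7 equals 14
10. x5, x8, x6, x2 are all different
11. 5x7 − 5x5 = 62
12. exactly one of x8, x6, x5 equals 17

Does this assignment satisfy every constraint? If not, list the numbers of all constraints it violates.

1. x7 = 18, x3 = 11; distinct  ✔
2. x6 + x2 = 2 + 10 = 12  ✔
3. x5 × x2 = 5 × 10 = 50  ✔
4. x2 = 10 is in {10, 6, 11}  ✔
5. x2 = 10 = 10 (first disjunct)  ✔
6. values 18, 5, 14 are pairwise distinct  ✔
7. values 5, 18, 11 are pairwise distinct  ✔
8. x3 = 11 is outside [4, 9]  ✘
9. x8=14, x3=11, x7=18; 1 of them equals 14  ✔
10. values 5, 14, 2, 10 are pairwise distinct  ✔
11. 5x7 − 5x5 = 5(18) − 5(5) = 65, not 62  ✘
12. x8=14, x6=2, x5=5; 0 of them equal 17, not exactly one  ✘

Constraints 8, 11, 12 do not hold.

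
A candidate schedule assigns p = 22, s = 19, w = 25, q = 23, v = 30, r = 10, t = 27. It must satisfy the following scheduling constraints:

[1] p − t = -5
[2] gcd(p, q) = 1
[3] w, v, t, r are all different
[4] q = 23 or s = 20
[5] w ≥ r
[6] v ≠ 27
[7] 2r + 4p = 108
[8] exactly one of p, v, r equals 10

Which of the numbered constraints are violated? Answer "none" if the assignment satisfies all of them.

Yes — all constraints hold.

[1] p − t = 22 − 27 = -5 — holds.
[2] gcd(22, 23) = 1 — holds.
[3] values 25, 30, 27, 10 are pairwise distinct — holds.
[4] q = 23 = 23 (first disjunct) — holds.
[5] w = 25, r = 10; 25 ≥ 10 — holds.
[6] v = 30, and 30 ≠ 27 — holds.
[7] 2r + 4p = 2(10) + 4(22) = 108 — holds.
[8] p=22, v=30, r=10; 1 of them equals 10 — holds.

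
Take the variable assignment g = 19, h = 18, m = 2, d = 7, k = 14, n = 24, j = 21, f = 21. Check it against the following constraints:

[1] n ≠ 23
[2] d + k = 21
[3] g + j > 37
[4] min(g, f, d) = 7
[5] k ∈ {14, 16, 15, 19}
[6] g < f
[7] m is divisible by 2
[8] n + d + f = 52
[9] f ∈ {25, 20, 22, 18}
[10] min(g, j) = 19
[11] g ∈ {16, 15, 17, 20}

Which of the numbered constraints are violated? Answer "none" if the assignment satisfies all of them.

[1] n = 24, and 24 ≠ 23  OK
[2] d + k = 7 + 14 = 21  OK
[3] g + j = 19 + 21 = 40; 40 > 37  OK
[4] min(19, 21, 7) = 7  OK
[5] k = 14 is in {14, 16, 15, 19}  OK
[6] g = 19, f = 21; 19 < 21  OK
[7] 2 / 2 = 1, so 2 divides 2  OK
[8] n + d + f = 24 + 7 + 21 = 52  OK
[9] f = 21 is not in {25, 20, 22, 18}  FAIL
[10] min(19, 21) = 19  OK
[11] g = 19 is not in {16, 15, 17, 20}  FAIL

Violated: 9, 11.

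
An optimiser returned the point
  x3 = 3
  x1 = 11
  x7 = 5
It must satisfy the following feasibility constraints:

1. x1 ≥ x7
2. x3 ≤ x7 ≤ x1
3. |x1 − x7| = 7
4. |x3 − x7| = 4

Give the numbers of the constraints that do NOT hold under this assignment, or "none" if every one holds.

1. x1 = 11, x7 = 5; 11 ≥ 5  yes
2. values 3 ≤ 5 ≤ 11  yes
3. |11 − 5| = 6, not 7  no
4. |3 − 5| = 2, not 4  no

Violated: 3, 4.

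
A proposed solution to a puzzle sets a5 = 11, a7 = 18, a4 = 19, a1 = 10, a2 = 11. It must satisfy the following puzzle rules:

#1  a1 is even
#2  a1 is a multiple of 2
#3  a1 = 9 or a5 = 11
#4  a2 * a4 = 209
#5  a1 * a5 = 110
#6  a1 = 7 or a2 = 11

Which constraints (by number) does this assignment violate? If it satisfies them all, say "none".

#1 a1 = 10 is even — satisfied.
#2 10 / 2 = 5, so 2 divides 10 — satisfied.
#3 a1 = 10 ≠ 9, but a5 = 11 = 11 (second disjunct) — satisfied.
#4 a2 * a4 = 11 * 19 = 209 — satisfied.
#5 a1 * a5 = 10 * 11 = 110 — satisfied.
#6 a1 = 10 ≠ 7, but a2 = 11 = 11 (second disjunct) — satisfied.

No violations.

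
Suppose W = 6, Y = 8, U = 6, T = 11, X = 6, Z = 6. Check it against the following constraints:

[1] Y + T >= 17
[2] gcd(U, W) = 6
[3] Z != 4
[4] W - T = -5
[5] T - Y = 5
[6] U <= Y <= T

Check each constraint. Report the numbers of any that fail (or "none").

[1] Y + T = 8 + 11 = 19; 19 ≥ 17  OK
[2] gcd(6, 6) = 6  OK
[3] Z = 6, and 6 ≠ 4  OK
[4] W - T = 6 - 11 = -5  OK
[5] T - Y = 11 - 8 = 3, not 5  FAIL
[6] values 6 <= 8 <= 11  OK

Constraint 5 is violated.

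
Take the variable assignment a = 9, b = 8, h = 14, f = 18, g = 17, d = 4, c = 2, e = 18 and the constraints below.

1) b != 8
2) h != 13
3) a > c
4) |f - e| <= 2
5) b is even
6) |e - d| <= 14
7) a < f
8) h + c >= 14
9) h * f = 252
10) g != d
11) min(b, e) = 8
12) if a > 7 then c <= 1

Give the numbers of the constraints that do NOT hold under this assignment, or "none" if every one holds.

The assignment fails constraints 1 and 12.

1) b = 8, but 8 is required to differ  false
2) h = 14, and 14 ≠ 13  true
3) a = 9, c = 2; 9 > 2  true
4) |18 - 18| = 0; 0 ≤ 2  true
5) b = 8 is even  true
6) |18 - 4| = 14; 14 ≤ 14  true
7) a = 9, f = 18; 9 < 18  true
8) h + c = 14 + 2 = 16; 16 ≥ 14  true
9) h * f = 14 * 18 = 252  true
10) g = 17, d = 4; distinct  true
11) min(8, 18) = 8  true
12) a = 9 > 7, so we need c ≤ 1; but c = 2 > 1  false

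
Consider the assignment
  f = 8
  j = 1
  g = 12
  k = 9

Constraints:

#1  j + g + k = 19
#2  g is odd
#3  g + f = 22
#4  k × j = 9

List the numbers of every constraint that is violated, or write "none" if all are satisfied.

#1 j + g + k = 1 + 12 + 9 = 22, not 19  fails
#2 g = 12 is even  fails
#3 g + f = 12 + 8 = 20, not 22  fails
#4 k × j = 9 × 1 = 9  holds

Constraints 1, 2, 3 are violated.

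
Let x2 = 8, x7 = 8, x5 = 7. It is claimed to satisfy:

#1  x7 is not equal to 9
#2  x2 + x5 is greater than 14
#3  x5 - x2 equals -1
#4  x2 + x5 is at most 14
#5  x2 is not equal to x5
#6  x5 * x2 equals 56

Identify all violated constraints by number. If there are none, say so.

The assignment fails constraint 4.

#1 x7 = 8, and 8 ≠ 9 — holds.
#2 x2 + x5 = 8 + 7 = 15; 15 > 14 — holds.
#3 x5 - x2 = 7 - 8 = -1 — holds.
#4 x2 + x5 = 8 + 7 = 15; 15 > 14, bound 14 not met — does not hold.
#5 x2 = 8, x5 = 7; distinct — holds.
#6 x5 * x2 = 7 * 8 = 56 — holds.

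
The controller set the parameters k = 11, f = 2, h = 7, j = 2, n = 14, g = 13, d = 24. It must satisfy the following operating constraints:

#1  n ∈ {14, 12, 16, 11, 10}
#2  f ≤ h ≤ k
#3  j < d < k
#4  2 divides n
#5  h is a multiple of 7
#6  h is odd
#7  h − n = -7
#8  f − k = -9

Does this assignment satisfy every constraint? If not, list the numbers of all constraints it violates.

No — constraint 3 is not satisfied.

#1 n = 14 is in {14, 12, 16, 11, 10} — holds.
#2 values 2 ≤ 7 ≤ 11 — holds.
#3 values 2, 24, 11; d = 24 is not < k = 11 — fails.
#4 14 / 2 = 7, so 2 divides 14 — holds.
#5 7 / 7 = 1, so 7 divides 7 — holds.
#6 h = 7 is odd — holds.
#7 h − n = 7 − 14 = -7 — holds.
#8 f − k = 2 − 11 = -9 — holds.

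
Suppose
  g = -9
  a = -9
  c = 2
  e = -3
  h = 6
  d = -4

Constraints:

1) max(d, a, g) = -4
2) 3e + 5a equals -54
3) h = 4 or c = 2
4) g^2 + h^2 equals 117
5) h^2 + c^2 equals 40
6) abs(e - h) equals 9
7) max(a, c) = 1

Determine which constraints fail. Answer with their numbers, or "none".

No — constraint 7 is not satisfied.

1) max(-4, -9, -9) = -4  OK
2) 3e + 5a = 3(-3) + 5(-9) = -54  OK
3) h = 6 ≠ 4, but c = 2 = 2 (second disjunct)  OK
4) g^2 + h^2 = (-9)^2 + 6^2 = 81 + 36 = 117  OK
5) h^2 + c^2 = 6^2 + 2^2 = 36 + 4 = 40  OK
6) abs(-3 - 6) = 9  OK
7) max(-9, 2) = 2, not 1  FAIL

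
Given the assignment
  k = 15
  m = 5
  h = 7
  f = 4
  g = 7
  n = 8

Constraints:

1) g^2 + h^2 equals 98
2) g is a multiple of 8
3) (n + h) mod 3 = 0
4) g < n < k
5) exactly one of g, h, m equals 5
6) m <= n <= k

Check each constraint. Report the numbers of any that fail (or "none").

1) g^2 + h^2 = 7^2 + 7^2 = 49 + 49 = 98  yes
2) 7 = 8*0 + 7, so 8 does not divide 7  no
3) n + h = 15; 15 mod 3 = 0  yes
4) values 7 < 8 < 15  yes
5) g=7, h=7, m=5; 1 of them equals 5  yes
6) values 5 <= 8 <= 15  yes

Constraint 2 is violated.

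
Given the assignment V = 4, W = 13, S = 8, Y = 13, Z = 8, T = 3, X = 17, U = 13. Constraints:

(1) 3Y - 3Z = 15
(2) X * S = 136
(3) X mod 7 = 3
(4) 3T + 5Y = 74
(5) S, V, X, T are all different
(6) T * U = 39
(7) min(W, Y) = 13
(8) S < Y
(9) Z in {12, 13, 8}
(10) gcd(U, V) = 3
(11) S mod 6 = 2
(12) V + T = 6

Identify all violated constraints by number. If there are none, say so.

No — constraints 10 and 12 are not satisfied.

(1) 3Y - 3Z = 3(13) - 3(8) = 15  ✔
(2) X * S = 17 * 8 = 136  ✔
(3) 17 mod 7 = 3  ✔
(4) 3T + 5Y = 3(3) + 5(13) = 74  ✔
(5) values 8, 4, 17, 3 are pairwise distinct  ✔
(6) T * U = 3 * 13 = 39  ✔
(7) min(13, 13) = 13  ✔
(8) S = 8, Y = 13; 8 < 13  ✔
(9) Z = 8 is in {12, 13, 8}  ✔
(10) gcd(13, 4) = 1, not 3  ✘
(11) 8 mod 6 = 2  ✔
(12) V + T = 4 + 3 = 7, not 6  ✘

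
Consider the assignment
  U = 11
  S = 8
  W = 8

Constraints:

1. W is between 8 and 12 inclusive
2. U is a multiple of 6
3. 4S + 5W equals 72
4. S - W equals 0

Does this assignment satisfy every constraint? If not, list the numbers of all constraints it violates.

1. W = 8 lies in [8, 12]  true
2. 11 = 6*1 + 5, so 6 does not divide 11  false
3. 4S + 5W = 4(8) + 5(8) = 72  true
4. S - W = 8 - 8 = 0  true

The assignment fails constraint 2.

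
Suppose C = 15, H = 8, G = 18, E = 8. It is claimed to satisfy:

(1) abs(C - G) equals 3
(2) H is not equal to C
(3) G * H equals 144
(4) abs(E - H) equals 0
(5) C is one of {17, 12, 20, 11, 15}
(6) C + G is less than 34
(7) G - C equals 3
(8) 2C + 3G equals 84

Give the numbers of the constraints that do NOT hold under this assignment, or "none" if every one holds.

Yes — all constraints hold.

(1) abs(15 - 18) = 3  ✔
(2) H = 8, C = 15; distinct  ✔
(3) G * H = 18 * 8 = 144  ✔
(4) abs(8 - 8) = 0  ✔
(5) C = 15 is in {17, 12, 20, 11, 15}  ✔
(6) C + G = 15 + 18 = 33; 33 < 34  ✔
(7) G - C = 18 - 15 = 3  ✔
(8) 2C + 3G = 2(15) + 3(18) = 84  ✔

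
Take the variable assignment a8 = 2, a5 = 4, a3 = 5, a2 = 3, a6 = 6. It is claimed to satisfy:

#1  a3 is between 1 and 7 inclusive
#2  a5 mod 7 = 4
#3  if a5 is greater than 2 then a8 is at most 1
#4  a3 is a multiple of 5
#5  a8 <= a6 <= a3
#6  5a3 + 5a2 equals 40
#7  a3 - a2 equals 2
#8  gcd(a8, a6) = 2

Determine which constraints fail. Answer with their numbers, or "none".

Constraints 3 and 5 do not hold.

#1 a3 = 5 lies in [1, 7] — holds.
#2 4 mod 7 = 4 — holds.
#3 a5 = 4 > 2, so we need a8 ≤ 1; but a8 = 2 > 1 — fails.
#4 5 / 5 = 1, so 5 divides 5 — holds.
#5 values 2, 6, 5; a6 = 6 is not <= a3 = 5 — fails.
#6 5a3 + 5a2 = 5(5) + 5(3) = 40 — holds.
#7 a3 - a2 = 5 - 3 = 2 — holds.
#8 gcd(2, 6) = 2 — holds.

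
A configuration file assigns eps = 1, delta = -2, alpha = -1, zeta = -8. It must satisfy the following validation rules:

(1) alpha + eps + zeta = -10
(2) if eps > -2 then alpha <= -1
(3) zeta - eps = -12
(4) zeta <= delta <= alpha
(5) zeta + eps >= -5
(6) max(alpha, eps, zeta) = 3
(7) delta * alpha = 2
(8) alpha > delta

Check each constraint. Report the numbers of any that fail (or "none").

(1) alpha + eps + zeta = -1 + 1 + (-8) = -8, not -10 — does not hold.
(2) eps = 1 > -2, so we need alpha ≤ -1; alpha = -1 ≤ -1 — holds.
(3) zeta - eps = -8 - 1 = -9, not -12 — does not hold.
(4) values -8 <= -2 <= -1 — holds.
(5) zeta + eps = -8 + 1 = -7; -7 < -5, bound -5 not met — does not hold.
(6) max(-1, 1, -8) = 1, not 3 — does not hold.
(7) delta * alpha = -2 * (-1) = 2 — holds.
(8) alpha = -1, delta = -2; -1 > -2 — holds.

Constraints 1, 3, 5, and 6 do not hold.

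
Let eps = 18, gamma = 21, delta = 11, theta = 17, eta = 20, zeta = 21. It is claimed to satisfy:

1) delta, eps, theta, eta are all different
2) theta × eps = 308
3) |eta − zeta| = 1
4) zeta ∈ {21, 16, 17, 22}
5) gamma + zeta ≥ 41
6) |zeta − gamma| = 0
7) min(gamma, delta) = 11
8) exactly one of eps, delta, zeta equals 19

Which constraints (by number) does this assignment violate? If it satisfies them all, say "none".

1) values 11, 18, 17, 20 are pairwise distinct  OK
2) theta × eps = 17 × 18 = 306, not 308  FAIL
3) |20 − 21| = 1  OK
4) zeta = 21 is in {21, 16, 17, 22}  OK
5) gamma + zeta = 21 + 21 = 42; 42 ≥ 41  OK
6) |21 − 21| = 0  OK
7) min(21, 11) = 11  OK
8) eps=18, delta=11, zeta=21; 0 of them equal 19, not exactly one  FAIL

No — constraints 2 and 8 are not satisfied.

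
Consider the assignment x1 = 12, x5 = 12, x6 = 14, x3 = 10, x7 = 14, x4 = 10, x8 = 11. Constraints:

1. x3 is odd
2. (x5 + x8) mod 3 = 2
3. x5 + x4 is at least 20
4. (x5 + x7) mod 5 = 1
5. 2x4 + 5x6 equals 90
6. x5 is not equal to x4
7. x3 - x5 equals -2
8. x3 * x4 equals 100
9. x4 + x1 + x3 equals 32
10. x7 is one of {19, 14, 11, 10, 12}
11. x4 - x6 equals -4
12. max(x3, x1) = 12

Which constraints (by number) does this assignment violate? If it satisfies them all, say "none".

The assignment fails constraint 1.

1. x3 = 10 is even  ✘
2. x5 + x8 = 23; 23 mod 3 = 2  ✔
3. x5 + x4 = 12 + 10 = 22; 22 ≥ 20  ✔
4. x5 + x7 = 26; 26 mod 5 = 1  ✔
5. 2x4 + 5x6 = 2(10) + 5(14) = 90  ✔
6. x5 = 12, x4 = 10; distinct  ✔
7. x3 - x5 = 10 - 12 = -2  ✔
8. x3 * x4 = 10 * 10 = 100  ✔
9. x4 + x1 + x3 = 10 + 12 + 10 = 32  ✔
10. x7 = 14 is in {19, 14, 11, 10, 12}  ✔
11. x4 - x6 = 10 - 14 = -4  ✔
12. max(10, 12) = 12  ✔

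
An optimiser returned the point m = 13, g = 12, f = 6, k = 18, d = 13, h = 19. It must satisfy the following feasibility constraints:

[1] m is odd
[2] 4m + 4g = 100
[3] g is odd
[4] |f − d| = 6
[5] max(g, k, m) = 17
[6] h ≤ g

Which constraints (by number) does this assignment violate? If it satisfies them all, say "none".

[1] m = 13 is odd  ✔
[2] 4m + 4g = 4(13) + 4(12) = 100  ✔
[3] g = 12 is even  ✘
[4] |6 − 13| = 7, not 6  ✘
[5] max(12, 18, 13) = 18, not 17  ✘
[6] h = 19, g = 12; 19 > 12 (want ≤)  ✘

Constraints 3, 4, 5, and 6 are violated.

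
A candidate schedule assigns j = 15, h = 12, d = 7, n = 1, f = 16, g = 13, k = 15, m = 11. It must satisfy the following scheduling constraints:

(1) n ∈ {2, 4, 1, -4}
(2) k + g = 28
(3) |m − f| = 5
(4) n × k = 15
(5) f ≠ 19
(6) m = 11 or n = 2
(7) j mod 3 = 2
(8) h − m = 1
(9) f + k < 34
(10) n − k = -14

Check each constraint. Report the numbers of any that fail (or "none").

Constraint 7 is violated.

(1) n = 1 is in {2, 4, 1, -4} — holds.
(2) k + g = 15 + 13 = 28 — holds.
(3) |11 − 16| = 5 — holds.
(4) n × k = 1 × 15 = 15 — holds.
(5) f = 16, and 16 ≠ 19 — holds.
(6) m = 11 = 11 (first disjunct) — holds.
(7) 15 mod 3 = 0, not 2 — fails.
(8) h − m = 12 − 11 = 1 — holds.
(9) f + k = 16 + 15 = 31; 31 < 34 — holds.
(10) n − k = 1 − 15 = -14 — holds.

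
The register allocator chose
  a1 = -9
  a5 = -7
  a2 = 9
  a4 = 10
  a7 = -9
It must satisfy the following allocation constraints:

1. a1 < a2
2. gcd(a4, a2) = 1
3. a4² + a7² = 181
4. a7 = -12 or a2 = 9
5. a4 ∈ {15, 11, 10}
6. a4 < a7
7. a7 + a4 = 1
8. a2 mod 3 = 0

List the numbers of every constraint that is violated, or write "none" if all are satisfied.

1. a1 = -9, a2 = 9; -9 < 9  holds
2. gcd(10, 9) = 1  holds
3. a4² + a7² = 10² + (-9)² = 100 + 81 = 181  holds
4. a7 = -9 ≠ -12, but a2 = 9 = 9 (second disjunct)  holds
5. a4 = 10 is in {15, 11, 10}  holds
6. a4 = 10, a7 = -9; 10 ≥ -9 (want <)  fails
7. a7 + a4 = -9 + 10 = 1  holds
8. 9 mod 3 = 0  holds

No — constraint 6 is not satisfied.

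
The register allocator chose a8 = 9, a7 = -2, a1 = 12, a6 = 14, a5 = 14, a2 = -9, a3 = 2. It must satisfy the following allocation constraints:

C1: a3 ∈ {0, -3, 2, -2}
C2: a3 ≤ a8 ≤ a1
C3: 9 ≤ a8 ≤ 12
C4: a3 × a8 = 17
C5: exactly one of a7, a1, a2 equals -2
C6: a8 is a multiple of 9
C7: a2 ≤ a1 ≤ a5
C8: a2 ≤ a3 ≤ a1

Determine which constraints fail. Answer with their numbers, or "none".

C1: a3 = 2 is in {0, -3, 2, -2}  ✔
C2: values 2 ≤ 9 ≤ 12  ✔
C3: a8 = 9 lies in [9, 12]  ✔
C4: a3 × a8 = 2 × 9 = 18, not 17  ✘
C5: a7=-2, a1=12, a2=-9; 1 of them equals -2  ✔
C6: 9 / 9 = 1, so 9 divides 9  ✔
C7: values -9 ≤ 12 ≤ 14  ✔
C8: values -9 ≤ 2 ≤ 12  ✔

Constraint 4 is violated.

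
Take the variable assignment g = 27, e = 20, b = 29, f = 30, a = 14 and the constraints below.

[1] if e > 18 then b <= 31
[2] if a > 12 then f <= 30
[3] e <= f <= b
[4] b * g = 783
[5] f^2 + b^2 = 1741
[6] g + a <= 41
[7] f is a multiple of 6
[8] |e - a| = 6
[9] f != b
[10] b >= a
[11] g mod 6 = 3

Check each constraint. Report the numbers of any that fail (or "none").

[1] e = 20 > 18, so we need b ≤ 31; b = 29 ≤ 31 — OK.
[2] a = 14 > 12, so we need f ≤ 30; f = 30 ≤ 30 — OK.
[3] values 20, 30, 29; f = 30 is not <= b = 29 — violated.
[4] b * g = 29 * 27 = 783 — OK.
[5] f^2 + b^2 = 30^2 + 29^2 = 900 + 841 = 1741 — OK.
[6] g + a = 27 + 14 = 41; 41 ≤ 41 — OK.
[7] 30 / 6 = 5, so 6 divides 30 — OK.
[8] |20 - 14| = 6 — OK.
[9] f = 30, b = 29; distinct — OK.
[10] b = 29, a = 14; 29 ≥ 14 — OK.
[11] 27 mod 6 = 3 — OK.

No — constraint 3 is not satisfied.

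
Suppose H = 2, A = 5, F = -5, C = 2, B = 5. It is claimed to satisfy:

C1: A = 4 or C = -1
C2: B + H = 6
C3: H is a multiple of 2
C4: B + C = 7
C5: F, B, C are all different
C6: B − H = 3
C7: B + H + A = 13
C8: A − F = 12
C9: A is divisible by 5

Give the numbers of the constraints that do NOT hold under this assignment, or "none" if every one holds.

C1: A = 5 ≠ 4 and C = 2 ≠ -1; both disjuncts false — violated.
C2: B + H = 5 + 2 = 7, not 6 — violated.
C3: 2 / 2 = 1, so 2 divides 2 — OK.
C4: B + C = 5 + 2 = 7 — OK.
C5: values -5, 5, 2 are pairwise distinct — OK.
C6: B − H = 5 − 2 = 3 — OK.
C7: B + H + A = 5 + 2 + 5 = 12, not 13 — violated.
C8: A − F = 5 − (-5) = 10, not 12 — violated.
C9: 5 / 5 = 1, so 5 divides 5 — OK.

Violated: 1, 2, 7, 8.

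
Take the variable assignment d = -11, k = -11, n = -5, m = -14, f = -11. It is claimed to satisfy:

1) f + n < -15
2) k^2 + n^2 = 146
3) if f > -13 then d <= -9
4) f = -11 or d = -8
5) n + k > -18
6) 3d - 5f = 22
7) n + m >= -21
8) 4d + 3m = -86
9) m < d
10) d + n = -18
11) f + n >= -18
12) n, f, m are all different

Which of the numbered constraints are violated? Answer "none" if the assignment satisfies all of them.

The assignment fails constraint 10.

1) f + n = -11 + (-5) = -16; -16 < -15  true
2) k^2 + n^2 = (-11)^2 + (-5)^2 = 121 + 25 = 146  true
3) f = -11 > -13, so we need d ≤ -9; d = -11 ≤ -9  true
4) f = -11 = -11 (first disjunct)  true
5) n + k = -5 + (-11) = -16; -16 > -18  true
6) 3d - 5f = 3(-11) - 5(-11) = 22  true
7) n + m = -5 + (-14) = -19; -19 ≥ -21  true
8) 4d + 3m = 4(-11) + 3(-14) = -86  true
9) m = -14, d = -11; -14 < -11  true
10) d + n = -11 + (-5) = -16, not -18  false
11) f + n = -11 + (-5) = -16; -16 ≥ -18  true
12) values -5, -11, -14 are pairwise distinct  true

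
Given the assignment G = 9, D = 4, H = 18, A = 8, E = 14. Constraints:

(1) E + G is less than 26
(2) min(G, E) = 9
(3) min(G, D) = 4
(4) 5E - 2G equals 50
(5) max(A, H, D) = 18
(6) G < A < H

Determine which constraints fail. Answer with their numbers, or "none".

(1) E + G = 14 + 9 = 23; 23 < 26 — satisfied.
(2) min(9, 14) = 9 — satisfied.
(3) min(9, 4) = 4 — satisfied.
(4) 5E - 2G = 5(14) - 2(9) = 52, not 50 — violated.
(5) max(8, 18, 4) = 18 — satisfied.
(6) values 9, 8, 18; G = 9 is not < A = 8 — violated.

Constraints 4, 6 do not hold.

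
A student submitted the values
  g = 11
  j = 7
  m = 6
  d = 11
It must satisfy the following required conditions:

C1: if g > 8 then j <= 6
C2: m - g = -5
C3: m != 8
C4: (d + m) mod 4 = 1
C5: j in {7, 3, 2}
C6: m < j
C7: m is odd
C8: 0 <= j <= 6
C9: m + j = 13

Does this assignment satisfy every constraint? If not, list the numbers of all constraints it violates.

C1: g = 11 > 8, so we need j ≤ 6; but j = 7 > 6 — violated.
C2: m - g = 6 - 11 = -5 — satisfied.
C3: m = 6, and 6 ≠ 8 — satisfied.
C4: d + m = 17; 17 mod 4 = 1 — satisfied.
C5: j = 7 is in {7, 3, 2} — satisfied.
C6: m = 6, j = 7; 6 < 7 — satisfied.
C7: m = 6 is even — violated.
C8: j = 7 is outside [0, 6] — violated.
C9: m + j = 6 + 7 = 13 — satisfied.

Violated: 1, 7, 8.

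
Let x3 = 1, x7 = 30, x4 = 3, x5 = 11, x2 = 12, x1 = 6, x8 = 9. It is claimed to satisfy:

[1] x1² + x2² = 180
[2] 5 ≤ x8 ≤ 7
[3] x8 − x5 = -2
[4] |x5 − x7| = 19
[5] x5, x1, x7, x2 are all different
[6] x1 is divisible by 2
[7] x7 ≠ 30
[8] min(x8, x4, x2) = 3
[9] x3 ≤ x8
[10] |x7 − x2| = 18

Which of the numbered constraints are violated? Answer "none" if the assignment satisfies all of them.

[1] x1² + x2² = 6² + 12² = 36 + 144 = 180 — satisfied.
[2] x8 = 9 is outside [5, 7] — violated.
[3] x8 − x5 = 9 − 11 = -2 — satisfied.
[4] |11 − 30| = 19 — satisfied.
[5] values 11, 6, 30, 12 are pairwise distinct — satisfied.
[6] 6 / 2 = 3, so 2 divides 6 — satisfied.
[7] x7 = 30, but 30 is required to differ — violated.
[8] min(9, 3, 12) = 3 — satisfied.
[9] x3 = 1, x8 = 9; 1 ≤ 9 — satisfied.
[10] |30 − 12| = 18 — satisfied.

Constraints 2, 7 are violated.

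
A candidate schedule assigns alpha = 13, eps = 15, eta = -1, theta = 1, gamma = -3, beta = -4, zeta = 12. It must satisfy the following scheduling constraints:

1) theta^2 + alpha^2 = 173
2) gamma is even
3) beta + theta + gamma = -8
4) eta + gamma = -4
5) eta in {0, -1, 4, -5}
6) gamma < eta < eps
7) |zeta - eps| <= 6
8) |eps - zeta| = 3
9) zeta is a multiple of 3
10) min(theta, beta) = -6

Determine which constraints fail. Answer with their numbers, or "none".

1) theta^2 + alpha^2 = 1^2 + 13^2 = 1 + 169 = 170, not 173 — does not hold.
2) gamma = -3 is odd — does not hold.
3) beta + theta + gamma = -4 + 1 + (-3) = -6, not -8 — does not hold.
4) eta + gamma = -1 + (-3) = -4 — holds.
5) eta = -1 is in {0, -1, 4, -5} — holds.
6) values -3 < -1 < 15 — holds.
7) |12 - 15| = 3; 3 ≤ 6 — holds.
8) |15 - 12| = 3 — holds.
9) 12 / 3 = 4, so 3 divides 12 — holds.
10) min(1, -4) = -4, not -6 — does not hold.

The assignment fails constraints 1, 2, 3, 10.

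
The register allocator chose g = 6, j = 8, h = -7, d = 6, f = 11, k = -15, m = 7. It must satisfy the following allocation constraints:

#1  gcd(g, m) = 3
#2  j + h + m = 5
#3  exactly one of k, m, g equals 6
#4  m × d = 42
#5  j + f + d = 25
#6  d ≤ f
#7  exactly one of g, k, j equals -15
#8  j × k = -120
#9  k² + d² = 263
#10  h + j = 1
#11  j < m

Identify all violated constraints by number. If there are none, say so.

#1 gcd(6, 7) = 1, not 3 — fails.
#2 j + h + m = 8 + (-7) + 7 = 8, not 5 — fails.
#3 k=-15, m=7, g=6; 1 of them equals 6 — holds.
#4 m × d = 7 × 6 = 42 — holds.
#5 j + f + d = 8 + 11 + 6 = 25 — holds.
#6 d = 6, f = 11; 6 ≤ 11 — holds.
#7 g=6, k=-15, j=8; 1 of them equals -15 — holds.
#8 j × k = 8 × (-15) = -120 — holds.
#9 k² + d² = (-15)² + 6² = 225 + 36 = 261, not 263 — fails.
#10 h + j = -7 + 8 = 1 — holds.
#11 j = 8, m = 7; 8 ≥ 7 (want <) — fails.

The assignment fails constraints 1, 2, 9, 11.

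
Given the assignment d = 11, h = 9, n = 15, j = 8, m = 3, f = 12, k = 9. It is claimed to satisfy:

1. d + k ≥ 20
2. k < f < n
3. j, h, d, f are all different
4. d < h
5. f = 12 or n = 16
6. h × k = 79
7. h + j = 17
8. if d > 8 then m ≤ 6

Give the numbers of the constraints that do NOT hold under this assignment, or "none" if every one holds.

Constraints 4 and 6 are violated.

1. d + k = 11 + 9 = 20; 20 ≥ 20 — OK.
2. values 9 < 12 < 15 — OK.
3. values 8, 9, 11, 12 are pairwise distinct — OK.
4. d = 11, h = 9; 11 ≥ 9 (want <) — violated.
5. f = 12 = 12 (first disjunct) — OK.
6. h × k = 9 × 9 = 81, not 79 — violated.
7. h + j = 9 + 8 = 17 — OK.
8. d = 11 > 8, so we need m ≤ 6; m = 3 ≤ 6 — OK.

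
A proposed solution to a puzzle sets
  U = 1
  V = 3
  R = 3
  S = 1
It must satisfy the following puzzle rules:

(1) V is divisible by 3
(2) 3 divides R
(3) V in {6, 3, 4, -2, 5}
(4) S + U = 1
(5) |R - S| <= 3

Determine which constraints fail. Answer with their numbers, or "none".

Violated: 4.

(1) 3 / 3 = 1, so 3 divides 3  OK
(2) 3 / 3 = 1, so 3 divides 3  OK
(3) V = 3 is in {6, 3, 4, -2, 5}  OK
(4) S + U = 1 + 1 = 2, not 1  FAIL
(5) |3 - 1| = 2; 2 ≤ 3  OK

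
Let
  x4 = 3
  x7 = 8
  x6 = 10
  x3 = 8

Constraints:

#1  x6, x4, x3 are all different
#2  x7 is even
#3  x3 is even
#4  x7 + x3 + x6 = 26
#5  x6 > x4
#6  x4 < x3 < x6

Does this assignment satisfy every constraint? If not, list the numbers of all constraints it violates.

#1 values 10, 3, 8 are pairwise distinct  ✓
#2 x7 = 8 is even  ✓
#3 x3 = 8 is even  ✓
#4 x7 + x3 + x6 = 8 + 8 + 10 = 26  ✓
#5 x6 = 10, x4 = 3; 10 > 3  ✓
#6 values 3 < 8 < 10  ✓

Yes — all constraints hold.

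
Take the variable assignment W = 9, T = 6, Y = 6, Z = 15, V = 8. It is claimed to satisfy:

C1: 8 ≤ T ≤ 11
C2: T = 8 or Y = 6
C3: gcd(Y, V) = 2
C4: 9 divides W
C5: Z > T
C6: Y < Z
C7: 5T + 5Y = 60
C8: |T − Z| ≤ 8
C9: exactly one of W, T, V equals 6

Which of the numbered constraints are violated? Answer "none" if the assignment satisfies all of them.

Violated: 1, 8.

C1: T = 6 is outside [8, 11] — does not hold.
C2: T = 6 ≠ 8, but Y = 6 = 6 (second disjunct) — holds.
C3: gcd(6, 8) = 2 — holds.
C4: 9 / 9 = 1, so 9 divides 9 — holds.
C5: Z = 15, T = 6; 15 > 6 — holds.
C6: Y = 6, Z = 15; 6 < 15 — holds.
C7: 5T + 5Y = 5(6) + 5(6) = 60 — holds.
C8: |6 − 15| = 9; 9 > 8, exceeds bound 8 — does not hold.
C9: W=9, T=6, V=8; 1 of them equals 6 — holds.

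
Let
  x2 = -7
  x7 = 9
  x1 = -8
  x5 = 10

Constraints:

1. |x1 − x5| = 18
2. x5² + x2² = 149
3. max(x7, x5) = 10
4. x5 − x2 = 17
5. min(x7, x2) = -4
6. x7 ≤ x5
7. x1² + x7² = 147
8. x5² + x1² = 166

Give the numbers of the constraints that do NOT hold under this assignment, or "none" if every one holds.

1. |-8 − 10| = 18 — satisfied.
2. x5² + x2² = 10² + (-7)² = 100 + 49 = 149 — satisfied.
3. max(9, 10) = 10 — satisfied.
4. x5 − x2 = 10 − (-7) = 17 — satisfied.
5. min(9, -7) = -7, not -4 — violated.
6. x7 = 9, x5 = 10; 9 ≤ 10 — satisfied.
7. x1² + x7² = (-8)² + 9² = 64 + 81 = 145, not 147 — violated.
8. x5² + x1² = 10² + (-8)² = 100 + 64 = 164, not 166 — violated.

No — constraints 5, 7, and 8 are not satisfied.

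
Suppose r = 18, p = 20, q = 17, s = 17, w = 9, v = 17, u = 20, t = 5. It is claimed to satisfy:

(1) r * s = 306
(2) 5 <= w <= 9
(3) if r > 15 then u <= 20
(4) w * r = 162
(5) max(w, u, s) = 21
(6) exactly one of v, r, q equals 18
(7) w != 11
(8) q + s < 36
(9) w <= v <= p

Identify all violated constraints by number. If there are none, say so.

(1) r * s = 18 * 17 = 306  true
(2) w = 9 lies in [5, 9]  true
(3) r = 18 > 15, so we need u ≤ 20; u = 20 ≤ 20  true
(4) w * r = 9 * 18 = 162  true
(5) max(9, 20, 17) = 20, not 21  false
(6) v=17, r=18, q=17; 1 of them equals 18  true
(7) w = 9, and 9 ≠ 11  true
(8) q + s = 17 + 17 = 34; 34 < 36  true
(9) values 9 <= 17 <= 20  true

Constraint 5 does not hold.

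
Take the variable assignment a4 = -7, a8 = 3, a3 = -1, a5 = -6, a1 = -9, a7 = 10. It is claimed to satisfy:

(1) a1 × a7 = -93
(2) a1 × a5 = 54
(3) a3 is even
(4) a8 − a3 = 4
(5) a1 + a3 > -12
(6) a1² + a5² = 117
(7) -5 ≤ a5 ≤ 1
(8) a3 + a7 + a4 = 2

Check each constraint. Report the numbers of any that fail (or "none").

(1) a1 × a7 = -9 × 10 = -90, not -93 — violated.
(2) a1 × a5 = -9 × (-6) = 54 — satisfied.
(3) a3 = -1 is odd — violated.
(4) a8 − a3 = 3 − (-1) = 4 — satisfied.
(5) a1 + a3 = -9 + (-1) = -10; -10 > -12 — satisfied.
(6) a1² + a5² = (-9)² + (-6)² = 81 + 36 = 117 — satisfied.
(7) a5 = -6 is outside [-5, 1] — violated.
(8) a3 + a7 + a4 = -1 + 10 + (-7) = 2 — satisfied.

No — constraints 1, 3, 7 are not satisfied.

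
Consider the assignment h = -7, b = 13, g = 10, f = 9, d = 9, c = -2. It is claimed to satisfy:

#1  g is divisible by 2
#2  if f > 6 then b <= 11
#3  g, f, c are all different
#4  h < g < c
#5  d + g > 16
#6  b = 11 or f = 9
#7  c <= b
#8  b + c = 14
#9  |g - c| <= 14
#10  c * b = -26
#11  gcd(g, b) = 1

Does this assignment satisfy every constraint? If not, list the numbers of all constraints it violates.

#1 10 / 2 = 5, so 2 divides 10 — holds.
#2 f = 9 > 6, so we need b ≤ 11; but b = 13 > 11 — does not hold.
#3 values 10, 9, -2 are pairwise distinct — holds.
#4 values -7, 10, -2; g = 10 is not < c = -2 — does not hold.
#5 d + g = 9 + 10 = 19; 19 > 16 — holds.
#6 b = 13 ≠ 11, but f = 9 = 9 (second disjunct) — holds.
#7 c = -2, b = 13; -2 ≤ 13 — holds.
#8 b + c = 13 + (-2) = 11, not 14 — does not hold.
#9 |10 - (-2)| = 12; 12 ≤ 14 — holds.
#10 c * b = -2 * 13 = -26 — holds.
#11 gcd(10, 13) = 1 — holds.

Constraints 2, 4, 8 do not hold.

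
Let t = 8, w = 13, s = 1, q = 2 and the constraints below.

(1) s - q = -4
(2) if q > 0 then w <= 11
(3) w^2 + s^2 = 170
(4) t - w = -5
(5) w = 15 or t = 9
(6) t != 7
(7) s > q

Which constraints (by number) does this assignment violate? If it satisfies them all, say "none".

Violated: 1, 2, 5, 7.

(1) s - q = 1 - 2 = -1, not -4 — violated.
(2) q = 2 > 0, so we need w ≤ 11; but w = 13 > 11 — violated.
(3) w^2 + s^2 = 13^2 + 1^2 = 169 + 1 = 170 — OK.
(4) t - w = 8 - 13 = -5 — OK.
(5) w = 13 ≠ 15 and t = 8 ≠ 9; both disjuncts false — violated.
(6) t = 8, and 8 ≠ 7 — OK.
(7) s = 1, q = 2; 1 ≤ 2 (want >) — violated.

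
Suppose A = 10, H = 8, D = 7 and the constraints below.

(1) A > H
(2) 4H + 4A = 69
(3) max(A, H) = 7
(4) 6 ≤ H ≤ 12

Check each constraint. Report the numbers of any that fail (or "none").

(1) A = 10, H = 8; 10 > 8 — satisfied.
(2) 4H + 4A = 4(8) + 4(10) = 72, not 69 — violated.
(3) max(10, 8) = 10, not 7 — violated.
(4) H = 8 lies in [6, 12] — satisfied.

Constraints 2, 3 are violated.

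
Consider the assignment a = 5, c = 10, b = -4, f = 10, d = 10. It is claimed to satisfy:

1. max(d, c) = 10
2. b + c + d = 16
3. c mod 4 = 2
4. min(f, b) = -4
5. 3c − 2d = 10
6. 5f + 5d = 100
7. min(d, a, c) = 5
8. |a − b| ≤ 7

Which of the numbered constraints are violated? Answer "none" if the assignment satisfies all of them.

No — constraint 8 is not satisfied.

1. max(10, 10) = 10  true
2. b + c + d = -4 + 10 + 10 = 16  true
3. 10 mod 4 = 2  true
4. min(10, -4) = -4  true
5. 3c − 2d = 3(10) − 2(10) = 10  true
6. 5f + 5d = 5(10) + 5(10) = 100  true
7. min(10, 5, 10) = 5  true
8. |5 − (-4)| = 9; 9 > 7, exceeds bound 7  false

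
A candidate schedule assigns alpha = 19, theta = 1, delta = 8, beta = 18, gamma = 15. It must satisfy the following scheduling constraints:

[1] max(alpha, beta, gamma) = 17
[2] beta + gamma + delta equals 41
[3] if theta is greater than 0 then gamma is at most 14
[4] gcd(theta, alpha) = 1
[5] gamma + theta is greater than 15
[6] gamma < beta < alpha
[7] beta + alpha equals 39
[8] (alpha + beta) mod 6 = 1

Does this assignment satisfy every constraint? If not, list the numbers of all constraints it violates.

[1] max(19, 18, 15) = 19, not 17 — violated.
[2] beta + gamma + delta = 18 + 15 + 8 = 41 — OK.
[3] theta = 1 > 0, so we need gamma ≤ 14; but gamma = 15 > 14 — violated.
[4] gcd(1, 19) = 1 — OK.
[5] gamma + theta = 15 + 1 = 16; 16 > 15 — OK.
[6] values 15 < 18 < 19 — OK.
[7] beta + alpha = 18 + 19 = 37, not 39 — violated.
[8] alpha + beta = 37; 37 mod 6 = 1 — OK.

No — constraints 1, 3, 7 are not satisfied.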